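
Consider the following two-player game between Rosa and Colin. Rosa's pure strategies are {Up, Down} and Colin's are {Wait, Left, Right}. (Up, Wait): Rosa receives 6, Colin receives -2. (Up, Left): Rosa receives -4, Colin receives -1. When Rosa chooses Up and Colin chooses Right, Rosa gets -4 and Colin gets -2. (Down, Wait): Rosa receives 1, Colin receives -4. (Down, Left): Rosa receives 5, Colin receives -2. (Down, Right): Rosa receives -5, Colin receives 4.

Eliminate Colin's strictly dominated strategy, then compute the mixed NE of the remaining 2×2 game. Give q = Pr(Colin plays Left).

q = 1/10

Colin's strategy Wait is strictly dominated by Left: -1 > -2 and -2 > -4. Eliminate Wait.
Colin's mix must leave Rosa indifferent between Up and Down.
  Rosa's payoff from Up: q·(-4) + (1−q)·(-4) = -4
  Rosa's payoff from Down: q·5 + (1−q)·(-5) = 10q - 5
  -4 = 10q - 5  ⇒  -10q = -1  ⇒  q = 1/10.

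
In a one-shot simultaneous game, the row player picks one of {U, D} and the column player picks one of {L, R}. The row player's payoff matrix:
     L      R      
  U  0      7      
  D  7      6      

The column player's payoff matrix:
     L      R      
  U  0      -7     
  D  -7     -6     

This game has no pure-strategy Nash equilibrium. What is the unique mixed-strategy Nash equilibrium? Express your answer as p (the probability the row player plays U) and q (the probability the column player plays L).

p = 1/8, q = 1/8

For the column player to be willing to mix, the column player must be indifferent between L and R, which pins down the row player's mix.
  the column player's payoff to L: p·0 + (1−p)·(-7) = 7p - 7
  the column player's payoff to R: p·(-7) + (1−p)·(-6) = -p - 6
  7p - 7 = -p - 6  ⇒  8p = 1  ⇒  p = 1/8.
For the row player to be willing to mix, the row player must be indifferent between U and D, which pins down the column player's mix.
  the row player's payoff from U: q·0 + (1−q)·7 = -7q + 7
  the row player's payoff from D: q·7 + (1−q)·6 = q + 6
  -7q + 7 = q + 6  ⇒  -8q = -1  ⇒  q = 1/8.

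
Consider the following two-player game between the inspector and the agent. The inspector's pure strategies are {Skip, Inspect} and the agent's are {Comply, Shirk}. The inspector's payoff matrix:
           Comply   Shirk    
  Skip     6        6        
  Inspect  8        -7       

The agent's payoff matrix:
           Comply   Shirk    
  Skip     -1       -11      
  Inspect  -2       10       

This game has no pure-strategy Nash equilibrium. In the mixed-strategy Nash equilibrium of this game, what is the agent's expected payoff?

The agent's indifference between Comply and Shirk determines the inspector's mixing probability p:
  the agent's payoff from Comply: p·(-1) + (1−p)·(-2) = p - 2
  the agent's payoff from Shirk: p·(-11) + (1−p)·10 = -21p + 10
  p - 2 = -21p + 10  ⇒  22p = 12  ⇒  p = 6/11.
At equilibrium the agent is indifferent across columns, so the agent's payoff equals the payoff from Comply: (6/11)·(-1) + (5/11)·(-2) = -16/11.

-16/11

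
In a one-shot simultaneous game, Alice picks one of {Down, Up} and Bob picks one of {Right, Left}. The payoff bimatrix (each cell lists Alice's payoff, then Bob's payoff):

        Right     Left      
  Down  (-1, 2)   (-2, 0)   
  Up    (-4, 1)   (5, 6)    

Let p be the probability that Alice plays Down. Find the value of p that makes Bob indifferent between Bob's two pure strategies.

Set Bob's expected payoff from Right equal to that from Left:
  Bob's expected payoff from Right: p·2 + (1−p)·1 = p + 1
  Bob's expected payoff from Left: p·0 + (1−p)·6 = -6p + 6
  p + 1 = -6p + 6  ⇒  7p = 5  ⇒  p = 5/7.

p = 5/7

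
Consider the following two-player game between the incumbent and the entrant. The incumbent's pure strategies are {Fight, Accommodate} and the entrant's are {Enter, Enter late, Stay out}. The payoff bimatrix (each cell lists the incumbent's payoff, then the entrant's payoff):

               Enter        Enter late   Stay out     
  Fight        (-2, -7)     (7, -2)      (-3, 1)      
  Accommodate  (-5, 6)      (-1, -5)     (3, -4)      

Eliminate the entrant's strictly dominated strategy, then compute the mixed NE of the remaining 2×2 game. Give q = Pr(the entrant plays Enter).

The entrant's strategy Enter late is strictly dominated by Stay out: 1 > -2 and -4 > -5. Eliminate Enter late.
Set the incumbent's expected payoff from Fight equal to that from Accommodate:
  the incumbent's payoff from Fight: q·(-2) + (1−q)·(-3) = q - 3
  the incumbent's payoff from Accommodate: q·(-5) + (1−q)·3 = -8q + 3
  q - 3 = -8q + 3  ⇒  9q = 6  ⇒  q = 2/3.

q = 2/3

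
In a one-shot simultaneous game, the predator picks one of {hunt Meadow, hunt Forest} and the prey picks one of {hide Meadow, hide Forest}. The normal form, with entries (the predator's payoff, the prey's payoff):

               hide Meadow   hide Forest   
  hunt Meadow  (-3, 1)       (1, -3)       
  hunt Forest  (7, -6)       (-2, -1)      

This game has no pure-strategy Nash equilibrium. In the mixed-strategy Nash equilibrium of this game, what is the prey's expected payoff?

-19/9

Set the prey's expected payoff from hide Meadow equal to that from hide Forest:
  the prey's payoff to hide Meadow: p·1 + (1−p)·(-6) = 7p - 6
  the prey's payoff to hide Forest: p·(-3) + (1−p)·(-1) = -2p - 1
  7p - 6 = -2p - 1  ⇒  9p = 5  ⇒  p = 5/9.
At equilibrium the prey is indifferent across columns, so the prey's payoff equals the payoff from hide Meadow: (5/9)·1 + (4/9)·(-6) = -19/9.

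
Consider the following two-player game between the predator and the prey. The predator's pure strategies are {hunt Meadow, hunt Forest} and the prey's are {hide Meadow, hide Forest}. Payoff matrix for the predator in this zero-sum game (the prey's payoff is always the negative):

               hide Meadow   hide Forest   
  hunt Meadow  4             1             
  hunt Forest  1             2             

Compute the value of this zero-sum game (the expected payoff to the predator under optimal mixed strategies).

The prey's mix must leave the predator indifferent between hunt Meadow and hunt Forest.
  the predator's expected payoff from hunt Meadow: q·4 + (1−q)·1 = 3q + 1
  the predator's expected payoff from hunt Forest: q·1 + (1−q)·2 = -q + 2
  3q + 1 = -q + 2  ⇒  4q = 1  ⇒  q = 1/4.
The value is the predator's expected payoff against this mix (using hunt Meadow): (1/4)·4 + (3/4)·1 = 7/4.

v = 7/4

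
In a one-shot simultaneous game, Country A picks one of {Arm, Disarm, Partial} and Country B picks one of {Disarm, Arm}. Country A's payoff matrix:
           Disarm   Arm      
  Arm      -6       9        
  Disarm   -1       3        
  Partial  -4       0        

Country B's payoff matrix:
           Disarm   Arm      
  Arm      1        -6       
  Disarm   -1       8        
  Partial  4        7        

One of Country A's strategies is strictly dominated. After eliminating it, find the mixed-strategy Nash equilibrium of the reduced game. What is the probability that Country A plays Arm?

p = 9/16

Country A's strategy Partial is strictly dominated by Disarm: -1 > -4 and 3 > 0. Eliminate Partial.
Set Country B's expected payoff from Disarm equal to that from Arm:
  Country B's payoff to Disarm: p·1 + (1−p)·(-1) = 2p - 1
  Country B's payoff to Arm: p·(-6) + (1−p)·8 = -14p + 8
  2p - 1 = -14p + 8  ⇒  16p = 9  ⇒  p = 9/16.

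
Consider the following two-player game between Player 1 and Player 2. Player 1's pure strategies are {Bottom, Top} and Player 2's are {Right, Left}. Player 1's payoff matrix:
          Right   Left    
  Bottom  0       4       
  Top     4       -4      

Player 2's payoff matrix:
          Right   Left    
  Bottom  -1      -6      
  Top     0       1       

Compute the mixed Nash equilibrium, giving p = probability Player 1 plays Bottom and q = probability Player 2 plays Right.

p = 1/6, q = 2/3

For Player 2 to be willing to mix, Player 2 must be indifferent between Right and Left, which pins down Player 1's mix.
  Player 2's payoff from Right: p·(-1) + (1−p)·0 = -p
  Player 2's payoff from Left: p·(-6) + (1−p)·1 = -7p + 1
  -p = -7p + 1  ⇒  6p = 1  ⇒  p = 1/6.
Player 1's indifference between Bottom and Top determines Player 2's mixing probability q:
  Player 1's payoff from Bottom: q·0 + (1−q)·4 = -4q + 4
  Player 1's payoff from Top: q·4 + (1−q)·(-4) = 8q - 4
  -4q + 4 = 8q - 4  ⇒  -12q = -8  ⇒  q = 2/3.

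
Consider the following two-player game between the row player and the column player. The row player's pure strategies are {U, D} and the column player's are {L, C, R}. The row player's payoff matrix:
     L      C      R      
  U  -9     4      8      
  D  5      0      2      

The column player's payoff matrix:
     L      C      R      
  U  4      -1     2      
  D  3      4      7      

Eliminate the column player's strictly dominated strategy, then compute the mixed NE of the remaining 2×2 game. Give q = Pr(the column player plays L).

q = 3/10

The column player's strategy C is strictly dominated by R: 2 > -1 and 7 > 4. Eliminate C.
The row player's indifference between U and D determines the column player's mixing probability q:
  the row player's expected payoff from U: q·(-9) + (1−q)·8 = -17q + 8
  the row player's expected payoff from D: q·5 + (1−q)·2 = 3q + 2
  -17q + 8 = 3q + 2  ⇒  -20q = -6  ⇒  q = 3/10.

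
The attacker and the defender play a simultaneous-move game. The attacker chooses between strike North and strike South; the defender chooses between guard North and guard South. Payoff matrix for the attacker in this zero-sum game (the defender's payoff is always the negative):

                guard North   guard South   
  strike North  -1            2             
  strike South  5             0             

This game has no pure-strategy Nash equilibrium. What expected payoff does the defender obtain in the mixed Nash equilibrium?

-5/4

Set the defender's expected payoff from guard North equal to that from guard South:
  the defender's payoff to guard North: p·1 + (1−p)·(-5) = 6p - 5
  the defender's payoff to guard South: p·(-2) + (1−p)·0 = -2p
  6p - 5 = -2p  ⇒  8p = 5  ⇒  p = 5/8.
At equilibrium the defender is indifferent across columns, so the defender's payoff equals the payoff from guard North: (5/8)·1 + (3/8)·(-5) = -5/4.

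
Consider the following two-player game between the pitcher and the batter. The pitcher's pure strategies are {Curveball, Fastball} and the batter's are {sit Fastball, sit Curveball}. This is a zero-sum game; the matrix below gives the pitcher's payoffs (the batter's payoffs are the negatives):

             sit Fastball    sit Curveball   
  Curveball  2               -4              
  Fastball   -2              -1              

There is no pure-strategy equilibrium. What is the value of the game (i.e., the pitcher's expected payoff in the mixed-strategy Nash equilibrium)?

In a mixed equilibrium the pitcher is indifferent between Curveball and Fastball; this condition fixes q.
  the pitcher's payoff from Curveball: q·2 + (1−q)·(-4) = 6q - 4
  the pitcher's payoff from Fastball: q·(-2) + (1−q)·(-1) = -q - 1
  6q - 4 = -q - 1  ⇒  7q = 3  ⇒  q = 3/7.
The value is the pitcher's expected payoff against this mix (using Curveball): (3/7)·2 + (4/7)·(-4) = -10/7.

v = -10/7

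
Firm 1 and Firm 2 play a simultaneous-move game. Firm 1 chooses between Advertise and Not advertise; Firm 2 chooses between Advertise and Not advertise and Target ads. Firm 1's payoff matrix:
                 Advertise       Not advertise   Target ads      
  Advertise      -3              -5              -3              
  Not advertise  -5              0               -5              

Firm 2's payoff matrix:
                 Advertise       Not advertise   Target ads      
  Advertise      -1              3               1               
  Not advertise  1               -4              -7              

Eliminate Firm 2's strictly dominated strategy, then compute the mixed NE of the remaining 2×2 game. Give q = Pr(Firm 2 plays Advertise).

q = 5/7

Firm 2's strategy Target ads is strictly dominated by Not advertise: 3 > 1 and -4 > -7. Eliminate Target ads.
For Firm 1 to be willing to mix, Firm 1 must be indifferent between Advertise and Not advertise, which pins down Firm 2's mix.
  Firm 1's payoff from Advertise: q·(-3) + (1−q)·(-5) = 2q - 5
  Firm 1's payoff from Not advertise: q·(-5) + (1−q)·0 = -5q
  2q - 5 = -5q  ⇒  7q = 5  ⇒  q = 5/7.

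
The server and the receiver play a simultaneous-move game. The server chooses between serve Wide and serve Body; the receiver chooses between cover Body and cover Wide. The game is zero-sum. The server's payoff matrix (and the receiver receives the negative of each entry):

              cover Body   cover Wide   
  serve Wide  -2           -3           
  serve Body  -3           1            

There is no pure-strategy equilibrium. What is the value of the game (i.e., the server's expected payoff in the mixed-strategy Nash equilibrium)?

Set the server's expected payoff from serve Wide equal to that from serve Body:
  the server's payoff to serve Wide: q·(-2) + (1−q)·(-3) = q - 3
  the server's payoff to serve Body: q·(-3) + (1−q)·1 = -4q + 1
  q - 3 = -4q + 1  ⇒  5q = 4  ⇒  q = 4/5.
The value is the server's expected payoff against this mix (using serve Wide): (4/5)·(-2) + (1/5)·(-3) = -11/5.

v = -11/5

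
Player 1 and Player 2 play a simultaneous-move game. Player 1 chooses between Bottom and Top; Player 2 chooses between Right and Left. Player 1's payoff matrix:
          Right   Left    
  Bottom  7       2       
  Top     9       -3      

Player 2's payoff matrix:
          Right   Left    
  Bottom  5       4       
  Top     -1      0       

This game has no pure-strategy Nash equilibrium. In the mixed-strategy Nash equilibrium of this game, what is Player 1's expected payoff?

Player 1's indifference between Bottom and Top determines Player 2's mixing probability q:
  Player 1's payoff from Bottom: q·7 + (1−q)·2 = 5q + 2
  Player 1's payoff from Top: q·9 + (1−q)·(-3) = 12q - 3
  5q + 2 = 12q - 3  ⇒  -7q = -5  ⇒  q = 5/7.
At equilibrium Player 1 is indifferent across rows, so Player 1's payoff equals the payoff from Bottom: (5/7)·7 + (2/7)·2 = 39/7.

39/7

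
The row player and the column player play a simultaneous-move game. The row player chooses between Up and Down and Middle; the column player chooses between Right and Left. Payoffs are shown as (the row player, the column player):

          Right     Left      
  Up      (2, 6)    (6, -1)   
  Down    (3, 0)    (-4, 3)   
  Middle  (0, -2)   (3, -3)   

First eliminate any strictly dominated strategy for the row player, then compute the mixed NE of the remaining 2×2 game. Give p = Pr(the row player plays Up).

p = 3/10

The row player's strategy Middle is strictly dominated by Up: 2 > 0 and 6 > 3. Eliminate Middle.
Set the column player's expected payoff from Right equal to that from Left:
  the column player's payoff from Right: p·6 + (1−p)·0 = 6p
  the column player's payoff from Left: p·(-1) + (1−p)·3 = -4p + 3
  6p = -4p + 3  ⇒  10p = 3  ⇒  p = 3/10.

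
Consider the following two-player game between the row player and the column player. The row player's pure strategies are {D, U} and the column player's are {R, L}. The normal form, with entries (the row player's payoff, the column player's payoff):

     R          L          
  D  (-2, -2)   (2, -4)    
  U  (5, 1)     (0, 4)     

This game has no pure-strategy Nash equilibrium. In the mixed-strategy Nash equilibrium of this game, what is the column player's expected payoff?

-4/5

In a mixed equilibrium the column player is indifferent between R and L; this condition fixes p.
  the column player's payoff to R: p·(-2) + (1−p)·1 = -3p + 1
  the column player's payoff to L: p·(-4) + (1−p)·4 = -8p + 4
  -3p + 1 = -8p + 4  ⇒  5p = 3  ⇒  p = 3/5.
At equilibrium the column player is indifferent across columns, so the column player's payoff equals the payoff from R: (3/5)·(-2) + (2/5)·1 = -4/5.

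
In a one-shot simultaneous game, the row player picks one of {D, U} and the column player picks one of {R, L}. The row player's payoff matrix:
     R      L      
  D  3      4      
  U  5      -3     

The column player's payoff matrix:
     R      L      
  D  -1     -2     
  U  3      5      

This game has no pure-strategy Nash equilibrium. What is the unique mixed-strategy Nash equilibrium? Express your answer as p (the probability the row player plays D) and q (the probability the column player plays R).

p = 2/3, q = 7/9

In a mixed equilibrium the column player is indifferent between R and L; this condition fixes p.
  the column player's expected payoff from R: p·(-1) + (1−p)·3 = -4p + 3
  the column player's expected payoff from L: p·(-2) + (1−p)·5 = -7p + 5
  -4p + 3 = -7p + 5  ⇒  3p = 2  ⇒  p = 2/3.
In a mixed equilibrium the row player is indifferent between D and U; this condition fixes q.
  the row player's expected payoff from D: q·3 + (1−q)·4 = -q + 4
  the row player's expected payoff from U: q·5 + (1−q)·(-3) = 8q - 3
  -q + 4 = 8q - 3  ⇒  -9q = -7  ⇒  q = 7/9.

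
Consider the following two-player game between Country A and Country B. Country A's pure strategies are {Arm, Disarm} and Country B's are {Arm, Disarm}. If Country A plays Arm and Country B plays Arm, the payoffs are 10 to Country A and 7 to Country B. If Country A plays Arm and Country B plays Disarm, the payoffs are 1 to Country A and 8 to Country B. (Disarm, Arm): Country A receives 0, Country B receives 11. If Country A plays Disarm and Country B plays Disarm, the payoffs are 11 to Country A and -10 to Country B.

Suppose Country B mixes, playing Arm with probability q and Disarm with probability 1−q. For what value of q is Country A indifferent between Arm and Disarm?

Country B's mix must leave Country A indifferent between Arm and Disarm.
  Country A's expected payoff from Arm: q·10 + (1−q)·1 = 9q + 1
  Country A's expected payoff from Disarm: q·0 + (1−q)·11 = -11q + 11
  9q + 1 = -11q + 11  ⇒  20q = 10  ⇒  q = 1/2.

q = 1/2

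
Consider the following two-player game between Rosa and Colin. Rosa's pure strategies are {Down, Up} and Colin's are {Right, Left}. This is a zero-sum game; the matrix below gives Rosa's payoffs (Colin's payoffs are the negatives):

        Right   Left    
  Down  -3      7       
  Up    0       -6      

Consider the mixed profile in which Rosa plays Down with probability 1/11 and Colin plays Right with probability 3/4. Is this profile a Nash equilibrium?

Given Rosa's mix p = 1/11, Colin's payoff from Right is 3/11 but from Left is 53/11. Colin strictly prefers Left, so Colin would not mix.
So the proposed profile is not a Nash equilibrium.

No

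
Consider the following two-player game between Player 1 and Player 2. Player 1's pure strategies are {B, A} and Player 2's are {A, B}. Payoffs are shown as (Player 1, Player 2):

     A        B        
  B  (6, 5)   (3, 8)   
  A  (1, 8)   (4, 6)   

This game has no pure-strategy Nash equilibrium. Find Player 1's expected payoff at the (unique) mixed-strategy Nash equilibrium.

For Player 1 to be willing to mix, Player 1 must be indifferent between B and A, which pins down Player 2's mix.
  Player 1's payoff from B: q·6 + (1−q)·3 = 3q + 3
  Player 1's payoff from A: q·1 + (1−q)·4 = -3q + 4
  3q + 3 = -3q + 4  ⇒  6q = 1  ⇒  q = 1/6.
At equilibrium Player 1 is indifferent across rows, so Player 1's payoff equals the payoff from B: (1/6)·6 + (5/6)·3 = 7/2.

7/2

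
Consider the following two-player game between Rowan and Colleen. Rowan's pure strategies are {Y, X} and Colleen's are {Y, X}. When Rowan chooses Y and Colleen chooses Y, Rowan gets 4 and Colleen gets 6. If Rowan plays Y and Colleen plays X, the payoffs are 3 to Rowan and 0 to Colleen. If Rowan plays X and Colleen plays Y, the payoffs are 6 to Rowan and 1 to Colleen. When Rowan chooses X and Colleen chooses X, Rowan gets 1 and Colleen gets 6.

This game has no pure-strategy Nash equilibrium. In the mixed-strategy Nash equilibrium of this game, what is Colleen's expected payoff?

36/11

Colleen's indifference between Y and X determines Rowan's mixing probability p:
  Colleen's payoff to Y: p·6 + (1−p)·1 = 5p + 1
  Colleen's payoff to X: p·0 + (1−p)·6 = -6p + 6
  5p + 1 = -6p + 6  ⇒  11p = 5  ⇒  p = 5/11.
At equilibrium Colleen is indifferent across columns, so Colleen's payoff equals the payoff from Y: (5/11)·6 + (6/11)·1 = 36/11.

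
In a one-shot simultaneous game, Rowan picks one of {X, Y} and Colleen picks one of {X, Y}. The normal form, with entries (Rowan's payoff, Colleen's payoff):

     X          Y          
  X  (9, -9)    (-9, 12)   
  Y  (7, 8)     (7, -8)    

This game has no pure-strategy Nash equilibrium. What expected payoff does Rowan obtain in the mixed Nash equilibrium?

7

Colleen's mix must leave Rowan indifferent between X and Y.
  Rowan's payoff to X: q·9 + (1−q)·(-9) = 18q - 9
  Rowan's payoff to Y: q·7 + (1−q)·7 = 7
  18q - 9 = 7  ⇒  18q = 16  ⇒  q = 8/9.
At equilibrium Rowan is indifferent across rows, so Rowan's payoff equals the payoff from X: (8/9)·9 + (1/9)·(-9) = 7.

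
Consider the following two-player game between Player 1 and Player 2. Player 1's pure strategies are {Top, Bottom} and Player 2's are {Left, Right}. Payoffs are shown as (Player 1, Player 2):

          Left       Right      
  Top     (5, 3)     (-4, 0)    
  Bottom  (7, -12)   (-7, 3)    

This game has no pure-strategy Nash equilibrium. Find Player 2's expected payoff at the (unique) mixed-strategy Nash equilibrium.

1/2

For Player 2 to be willing to mix, Player 2 must be indifferent between Left and Right, which pins down Player 1's mix.
  Player 2's payoff from Left: p·3 + (1−p)·(-12) = 15p - 12
  Player 2's payoff from Right: p·0 + (1−p)·3 = -3p + 3
  15p - 12 = -3p + 3  ⇒  18p = 15  ⇒  p = 5/6.
At equilibrium Player 2 is indifferent across columns, so Player 2's payoff equals the payoff from Left: (5/6)·3 + (1/6)·(-12) = 1/2.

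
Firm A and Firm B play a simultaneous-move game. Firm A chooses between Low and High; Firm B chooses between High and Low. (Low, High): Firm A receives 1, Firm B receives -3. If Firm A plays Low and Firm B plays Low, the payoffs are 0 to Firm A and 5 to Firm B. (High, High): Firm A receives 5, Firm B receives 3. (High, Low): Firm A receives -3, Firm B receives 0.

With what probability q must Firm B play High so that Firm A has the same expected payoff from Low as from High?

q = 3/7

Firm B's mix must leave Firm A indifferent between Low and High.
  Firm A's payoff from Low: q·1 + (1−q)·0 = q
  Firm A's payoff from High: q·5 + (1−q)·(-3) = 8q - 3
  q = 8q - 3  ⇒  -7q = -3  ⇒  q = 3/7.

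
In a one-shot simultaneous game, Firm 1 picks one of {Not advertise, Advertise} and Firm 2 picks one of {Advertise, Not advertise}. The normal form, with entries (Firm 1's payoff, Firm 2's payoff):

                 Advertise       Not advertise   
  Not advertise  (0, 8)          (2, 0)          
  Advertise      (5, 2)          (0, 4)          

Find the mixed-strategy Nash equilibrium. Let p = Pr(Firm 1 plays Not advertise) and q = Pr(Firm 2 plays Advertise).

p = 1/5, q = 2/7

Firm 1's mix must leave Firm 2 indifferent between Advertise and Not advertise.
  Firm 2's expected payoff from Advertise: p·8 + (1−p)·2 = 6p + 2
  Firm 2's expected payoff from Not advertise: p·0 + (1−p)·4 = -4p + 4
  6p + 2 = -4p + 4  ⇒  10p = 2  ⇒  p = 1/5.
Firm 2's mix must leave Firm 1 indifferent between Not advertise and Advertise.
  Firm 1's expected payoff from Not advertise: q·0 + (1−q)·2 = -2q + 2
  Firm 1's expected payoff from Advertise: q·5 + (1−q)·0 = 5q
  -2q + 2 = 5q  ⇒  -7q = -2  ⇒  q = 2/7.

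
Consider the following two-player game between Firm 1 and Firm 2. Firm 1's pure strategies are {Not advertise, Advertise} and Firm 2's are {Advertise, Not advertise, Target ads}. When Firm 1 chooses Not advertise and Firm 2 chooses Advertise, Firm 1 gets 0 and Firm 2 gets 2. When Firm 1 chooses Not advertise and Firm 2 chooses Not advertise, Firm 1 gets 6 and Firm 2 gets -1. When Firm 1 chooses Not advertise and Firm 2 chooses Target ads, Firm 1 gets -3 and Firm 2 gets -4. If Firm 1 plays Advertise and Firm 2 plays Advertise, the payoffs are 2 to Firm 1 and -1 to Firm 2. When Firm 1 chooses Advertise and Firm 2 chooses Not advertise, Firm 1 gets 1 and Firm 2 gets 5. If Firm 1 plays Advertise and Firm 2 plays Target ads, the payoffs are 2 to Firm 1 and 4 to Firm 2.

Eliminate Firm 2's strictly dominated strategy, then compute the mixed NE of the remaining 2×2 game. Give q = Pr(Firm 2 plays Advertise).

q = 5/7

Firm 2's strategy Target ads is strictly dominated by Not advertise: -1 > -4 and 5 > 4. Eliminate Target ads.
Firm 2's mix must leave Firm 1 indifferent between Not advertise and Advertise.
  Firm 1's payoff to Not advertise: q·0 + (1−q)·6 = -6q + 6
  Firm 1's payoff to Advertise: q·2 + (1−q)·1 = q + 1
  -6q + 6 = q + 1  ⇒  -7q = -5  ⇒  q = 5/7.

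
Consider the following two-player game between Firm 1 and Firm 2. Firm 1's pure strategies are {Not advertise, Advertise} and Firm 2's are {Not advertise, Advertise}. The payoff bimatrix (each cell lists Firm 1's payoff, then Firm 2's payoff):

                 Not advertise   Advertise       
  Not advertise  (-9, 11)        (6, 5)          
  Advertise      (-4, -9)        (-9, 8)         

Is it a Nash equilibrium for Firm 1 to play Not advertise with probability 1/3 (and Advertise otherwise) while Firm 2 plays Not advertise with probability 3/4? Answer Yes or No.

No

Given Firm 1's mix p = 1/3, Firm 2's payoff from Not advertise is -7/3 but from Advertise is 7. Firm 2 strictly prefers Advertise, so Firm 2 would not mix.
So the proposed profile is not a Nash equilibrium.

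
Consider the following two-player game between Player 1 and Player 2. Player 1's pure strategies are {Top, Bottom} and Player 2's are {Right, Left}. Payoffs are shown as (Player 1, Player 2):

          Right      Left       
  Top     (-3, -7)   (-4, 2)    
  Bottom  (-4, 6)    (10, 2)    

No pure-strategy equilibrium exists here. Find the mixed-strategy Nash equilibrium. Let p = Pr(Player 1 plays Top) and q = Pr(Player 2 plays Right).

In a mixed equilibrium Player 2 is indifferent between Right and Left; this condition fixes p.
  Player 2's payoff from Right: p·(-7) + (1−p)·6 = -13p + 6
  Player 2's payoff from Left: p·2 + (1−p)·2 = 2
  -13p + 6 = 2  ⇒  -13p = -4  ⇒  p = 4/13.
Player 1's indifference between Top and Bottom determines Player 2's mixing probability q:
  Player 1's payoff to Top: q·(-3) + (1−q)·(-4) = q - 4
  Player 1's payoff to Bottom: q·(-4) + (1−q)·10 = -14q + 10
  q - 4 = -14q + 10  ⇒  15q = 14  ⇒  q = 14/15.

p = 4/13, q = 14/15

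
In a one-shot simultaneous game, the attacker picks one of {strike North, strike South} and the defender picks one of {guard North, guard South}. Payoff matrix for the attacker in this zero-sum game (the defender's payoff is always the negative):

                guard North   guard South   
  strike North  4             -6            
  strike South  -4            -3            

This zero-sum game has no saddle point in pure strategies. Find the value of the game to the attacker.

v = -36/11

The defender's mix must leave the attacker indifferent between strike North and strike South.
  the attacker's expected payoff from strike North: q·4 + (1−q)·(-6) = 10q - 6
  the attacker's expected payoff from strike South: q·(-4) + (1−q)·(-3) = -q - 3
  10q - 6 = -q - 3  ⇒  11q = 3  ⇒  q = 3/11.
The value is the attacker's expected payoff against this mix (using strike North): (3/11)·4 + (8/11)·(-6) = -36/11.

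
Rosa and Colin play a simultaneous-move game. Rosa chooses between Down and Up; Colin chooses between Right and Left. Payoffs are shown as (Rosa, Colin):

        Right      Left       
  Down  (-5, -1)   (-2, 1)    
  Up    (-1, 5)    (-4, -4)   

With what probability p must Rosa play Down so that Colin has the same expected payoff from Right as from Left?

For Colin to be willing to mix, Colin must be indifferent between Right and Left, which pins down Rosa's mix.
  Colin's payoff to Right: p·(-1) + (1−p)·5 = -6p + 5
  Colin's payoff to Left: p·1 + (1−p)·(-4) = 5p - 4
  -6p + 5 = 5p - 4  ⇒  -11p = -9  ⇒  p = 9/11.

p = 9/11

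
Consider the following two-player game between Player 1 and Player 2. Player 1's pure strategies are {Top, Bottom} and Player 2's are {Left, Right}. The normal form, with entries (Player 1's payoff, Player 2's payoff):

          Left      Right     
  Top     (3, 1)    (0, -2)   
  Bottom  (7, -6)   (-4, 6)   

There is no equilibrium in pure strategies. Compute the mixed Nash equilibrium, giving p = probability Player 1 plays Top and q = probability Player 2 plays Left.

p = 4/5, q = 1/2

Player 1's mix must leave Player 2 indifferent between Left and Right.
  Player 2's payoff from Left: p·1 + (1−p)·(-6) = 7p - 6
  Player 2's payoff from Right: p·(-2) + (1−p)·6 = -8p + 6
  7p - 6 = -8p + 6  ⇒  15p = 12  ⇒  p = 4/5.
In a mixed equilibrium Player 1 is indifferent between Top and Bottom; this condition fixes q.
  Player 1's payoff from Top: q·3 + (1−q)·0 = 3q
  Player 1's payoff from Bottom: q·7 + (1−q)·(-4) = 11q - 4
  3q = 11q - 4  ⇒  -8q = -4  ⇒  q = 1/2.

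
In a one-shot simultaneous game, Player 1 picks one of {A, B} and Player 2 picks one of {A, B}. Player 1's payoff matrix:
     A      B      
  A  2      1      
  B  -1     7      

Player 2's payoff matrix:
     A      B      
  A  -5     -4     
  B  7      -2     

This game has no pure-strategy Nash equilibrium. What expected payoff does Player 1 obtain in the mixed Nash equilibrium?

5/3

Player 1's indifference between A and B determines Player 2's mixing probability q:
  Player 1's expected payoff from A: q·2 + (1−q)·1 = q + 1
  Player 1's expected payoff from B: q·(-1) + (1−q)·7 = -8q + 7
  q + 1 = -8q + 7  ⇒  9q = 6  ⇒  q = 2/3.
At equilibrium Player 1 is indifferent across rows, so Player 1's payoff equals the payoff from A: (2/3)·2 + (1/3)·1 = 5/3.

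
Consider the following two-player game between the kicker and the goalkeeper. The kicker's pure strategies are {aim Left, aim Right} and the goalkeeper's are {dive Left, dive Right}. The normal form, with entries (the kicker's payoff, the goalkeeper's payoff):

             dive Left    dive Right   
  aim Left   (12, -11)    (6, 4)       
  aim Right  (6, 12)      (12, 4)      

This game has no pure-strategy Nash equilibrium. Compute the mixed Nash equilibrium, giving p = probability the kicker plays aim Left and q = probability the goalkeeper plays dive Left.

p = 8/23, q = 1/2

The kicker's mix must leave the goalkeeper indifferent between dive Left and dive Right.
  the goalkeeper's payoff to dive Left: p·(-11) + (1−p)·12 = -23p + 12
  the goalkeeper's payoff to dive Right: p·4 + (1−p)·4 = 4
  -23p + 12 = 4  ⇒  -23p = -8  ⇒  p = 8/23.
For the kicker to be willing to mix, the kicker must be indifferent between aim Left and aim Right, which pins down the goalkeeper's mix.
  the kicker's expected payoff from aim Left: q·12 + (1−q)·6 = 6q + 6
  the kicker's expected payoff from aim Right: q·6 + (1−q)·12 = -6q + 12
  6q + 6 = -6q + 12  ⇒  12q = 6  ⇒  q = 1/2.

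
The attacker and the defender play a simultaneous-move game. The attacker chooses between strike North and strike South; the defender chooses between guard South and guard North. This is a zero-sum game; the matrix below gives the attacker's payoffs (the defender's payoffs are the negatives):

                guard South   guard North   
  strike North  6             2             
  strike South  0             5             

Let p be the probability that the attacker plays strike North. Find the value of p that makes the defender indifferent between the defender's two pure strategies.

p = 5/9

The attacker's mix must leave the defender indifferent between guard South and guard North.
  the defender's expected payoff from guard South: p·(-6) + (1−p)·0 = -6p
  the defender's expected payoff from guard North: p·(-2) + (1−p)·(-5) = 3p - 5
  -6p = 3p - 5  ⇒  -9p = -5  ⇒  p = 5/9.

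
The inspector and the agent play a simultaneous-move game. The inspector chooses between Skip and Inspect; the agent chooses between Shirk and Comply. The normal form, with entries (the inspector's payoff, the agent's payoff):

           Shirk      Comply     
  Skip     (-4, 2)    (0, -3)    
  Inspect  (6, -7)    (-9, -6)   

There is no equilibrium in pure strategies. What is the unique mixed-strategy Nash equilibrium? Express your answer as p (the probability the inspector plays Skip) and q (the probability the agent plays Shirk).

The inspector's mix must leave the agent indifferent between Shirk and Comply.
  the agent's payoff to Shirk: p·2 + (1−p)·(-7) = 9p - 7
  the agent's payoff to Comply: p·(-3) + (1−p)·(-6) = 3p - 6
  9p - 7 = 3p - 6  ⇒  6p = 1  ⇒  p = 1/6.
The inspector's indifference between Skip and Inspect determines the agent's mixing probability q:
  the inspector's expected payoff from Skip: q·(-4) + (1−q)·0 = -4q
  the inspector's expected payoff from Inspect: q·6 + (1−q)·(-9) = 15q - 9
  -4q = 15q - 9  ⇒  -19q = -9  ⇒  q = 9/19.

p = 1/6, q = 9/19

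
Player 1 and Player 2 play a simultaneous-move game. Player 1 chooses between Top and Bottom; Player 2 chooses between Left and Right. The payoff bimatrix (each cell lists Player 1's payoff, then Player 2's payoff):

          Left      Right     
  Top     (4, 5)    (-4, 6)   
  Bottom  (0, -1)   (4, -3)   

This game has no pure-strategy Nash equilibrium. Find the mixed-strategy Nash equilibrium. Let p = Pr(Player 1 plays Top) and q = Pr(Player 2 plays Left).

For Player 2 to be willing to mix, Player 2 must be indifferent between Left and Right, which pins down Player 1's mix.
  Player 2's payoff to Left: p·5 + (1−p)·(-1) = 6p - 1
  Player 2's payoff to Right: p·6 + (1−p)·(-3) = 9p - 3
  6p - 1 = 9p - 3  ⇒  -3p = -2  ⇒  p = 2/3.
For Player 1 to be willing to mix, Player 1 must be indifferent between Top and Bottom, which pins down Player 2's mix.
  Player 1's payoff to Top: q·4 + (1−q)·(-4) = 8q - 4
  Player 1's payoff to Bottom: q·0 + (1−q)·4 = -4q + 4
  8q - 4 = -4q + 4  ⇒  12q = 8  ⇒  q = 2/3.

p = 2/3, q = 2/3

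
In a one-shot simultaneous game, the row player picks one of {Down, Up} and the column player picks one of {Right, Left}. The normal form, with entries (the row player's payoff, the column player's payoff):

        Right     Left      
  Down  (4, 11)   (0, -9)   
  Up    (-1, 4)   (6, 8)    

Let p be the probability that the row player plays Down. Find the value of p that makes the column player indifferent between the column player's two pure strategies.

In a mixed equilibrium the column player is indifferent between Right and Left; this condition fixes p.
  the column player's payoff from Right: p·11 + (1−p)·4 = 7p + 4
  the column player's payoff from Left: p·(-9) + (1−p)·8 = -17p + 8
  7p + 4 = -17p + 8  ⇒  24p = 4  ⇒  p = 1/6.

p = 1/6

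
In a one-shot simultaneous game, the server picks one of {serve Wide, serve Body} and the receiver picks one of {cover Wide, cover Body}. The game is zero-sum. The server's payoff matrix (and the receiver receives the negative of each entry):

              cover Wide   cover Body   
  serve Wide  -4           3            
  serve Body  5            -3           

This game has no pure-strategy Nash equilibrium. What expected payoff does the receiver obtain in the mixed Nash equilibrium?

Set the receiver's expected payoff from cover Wide equal to that from cover Body:
  the receiver's payoff to cover Wide: p·4 + (1−p)·(-5) = 9p - 5
  the receiver's payoff to cover Body: p·(-3) + (1−p)·3 = -6p + 3
  9p - 5 = -6p + 3  ⇒  15p = 8  ⇒  p = 8/15.
At equilibrium the receiver is indifferent across columns, so the receiver's payoff equals the payoff from cover Wide: (8/15)·4 + (7/15)·(-5) = -1/5.

-1/5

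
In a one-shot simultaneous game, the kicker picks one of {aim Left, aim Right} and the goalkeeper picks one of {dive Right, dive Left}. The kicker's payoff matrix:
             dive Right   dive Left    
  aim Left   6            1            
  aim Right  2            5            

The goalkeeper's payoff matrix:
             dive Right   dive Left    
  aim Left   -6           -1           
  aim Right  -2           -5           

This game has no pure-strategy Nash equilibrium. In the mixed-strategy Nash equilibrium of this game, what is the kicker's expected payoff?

The goalkeeper's mix must leave the kicker indifferent between aim Left and aim Right.
  the kicker's expected payoff from aim Left: q·6 + (1−q)·1 = 5q + 1
  the kicker's expected payoff from aim Right: q·2 + (1−q)·5 = -3q + 5
  5q + 1 = -3q + 5  ⇒  8q = 4  ⇒  q = 1/2.
At equilibrium the kicker is indifferent across rows, so the kicker's payoff equals the payoff from aim Left: (1/2)·6 + (1/2)·1 = 7/2.

7/2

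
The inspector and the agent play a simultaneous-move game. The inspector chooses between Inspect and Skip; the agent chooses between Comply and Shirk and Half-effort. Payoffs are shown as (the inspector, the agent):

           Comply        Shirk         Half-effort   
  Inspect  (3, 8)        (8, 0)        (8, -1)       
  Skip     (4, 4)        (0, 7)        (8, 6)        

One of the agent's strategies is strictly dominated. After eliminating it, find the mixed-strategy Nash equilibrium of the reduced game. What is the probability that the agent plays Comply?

The agent's strategy Half-effort is strictly dominated by Shirk: 0 > -1 and 7 > 6. Eliminate Half-effort.
Set the inspector's expected payoff from Inspect equal to that from Skip:
  the inspector's payoff from Inspect: q·3 + (1−q)·8 = -5q + 8
  the inspector's payoff from Skip: q·4 + (1−q)·0 = 4q
  -5q + 8 = 4q  ⇒  -9q = -8  ⇒  q = 8/9.

q = 8/9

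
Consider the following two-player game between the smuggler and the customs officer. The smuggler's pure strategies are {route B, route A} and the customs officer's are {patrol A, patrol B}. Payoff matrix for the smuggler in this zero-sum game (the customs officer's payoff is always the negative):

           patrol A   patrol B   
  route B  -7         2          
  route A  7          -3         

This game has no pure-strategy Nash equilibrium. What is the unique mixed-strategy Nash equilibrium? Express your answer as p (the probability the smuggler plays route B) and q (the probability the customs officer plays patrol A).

p = 10/19, q = 5/19

For the customs officer to be willing to mix, the customs officer must be indifferent between patrol A and patrol B, which pins down the smuggler's mix.
  the customs officer's payoff from patrol A: p·7 + (1−p)·(-7) = 14p - 7
  the customs officer's payoff from patrol B: p·(-2) + (1−p)·3 = -5p + 3
  14p - 7 = -5p + 3  ⇒  19p = 10  ⇒  p = 10/19.
The customs officer's mix must leave the smuggler indifferent between route B and route A.
  the smuggler's payoff to route B: q·(-7) + (1−q)·2 = -9q + 2
  the smuggler's payoff to route A: q·7 + (1−q)·(-3) = 10q - 3
  -9q + 2 = 10q - 3  ⇒  -19q = -5  ⇒  q = 5/19.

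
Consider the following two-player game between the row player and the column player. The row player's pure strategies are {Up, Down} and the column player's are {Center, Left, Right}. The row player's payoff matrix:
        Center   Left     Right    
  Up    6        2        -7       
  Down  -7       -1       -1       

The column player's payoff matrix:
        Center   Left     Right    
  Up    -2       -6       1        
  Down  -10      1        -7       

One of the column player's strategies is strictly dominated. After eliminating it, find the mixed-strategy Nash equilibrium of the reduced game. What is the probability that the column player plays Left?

q = 2/3

The column player's strategy Center is strictly dominated by Right: 1 > -2 and -7 > -10. Eliminate Center.
For the row player to be willing to mix, the row player must be indifferent between Up and Down, which pins down the column player's mix.
  the row player's payoff to Up: q·2 + (1−q)·(-7) = 9q - 7
  the row player's payoff to Down: q·(-1) + (1−q)·(-1) = -1
  9q - 7 = -1  ⇒  9q = 6  ⇒  q = 2/3.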